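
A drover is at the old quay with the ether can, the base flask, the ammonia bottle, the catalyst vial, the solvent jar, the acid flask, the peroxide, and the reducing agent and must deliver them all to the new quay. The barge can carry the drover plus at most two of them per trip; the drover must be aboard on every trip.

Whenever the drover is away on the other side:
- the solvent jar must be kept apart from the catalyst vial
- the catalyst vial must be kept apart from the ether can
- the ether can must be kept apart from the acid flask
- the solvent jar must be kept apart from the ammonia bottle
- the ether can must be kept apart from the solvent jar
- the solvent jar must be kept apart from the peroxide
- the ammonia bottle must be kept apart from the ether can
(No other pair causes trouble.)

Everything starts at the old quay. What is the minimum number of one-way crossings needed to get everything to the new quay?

13

Counting alone: the drover can take at most 2 across per trip to the new quay, so moving all 8 needs at least 4 loaded trips out, with a return between consecutive ones — at least 7 crossings.
The safety rule pushes this higher. Following every safe sequence of crossings, the most of the 8 that can be at the new quay as the barge arrives there on crossings 7, 9, 11 is 5, 6, 7 respectively — never all 8.
So no plan with fewer than 13 crossings exists, and this one achieves 13:
1. Drover goes to the new quay with the ether can and the solvent jar.  [the old quay: the acid flask, the ammonia bottle, the base flask, the catalyst vial, the peroxide, the reducing agent | the new quay: the ether can, the solvent jar]
2. Drover goes back to the old quay with the ether can.  [the old quay: the acid flask, the ammonia bottle, the base flask, the catalyst vial, the ether can, the peroxide, the reducing agent | the new quay: the solvent jar]
3. Drover goes to the new quay with the base flask and the ether can.  [the old quay: the acid flask, the ammonia bottle, the catalyst vial, the peroxide, the reducing agent | the new quay: the base flask, the ether can, the solvent jar]
4. Drover goes back to the old quay with the ether can.  [the old quay: the acid flask, the ammonia bottle, the catalyst vial, the ether can, the peroxide, the reducing agent | the new quay: the base flask, the solvent jar]
5. Drover goes to the new quay with the acid flask and the ether can.  [the old quay: the ammonia bottle, the catalyst vial, the peroxide, the reducing agent | the new quay: the acid flask, the base flask, the ether can, the solvent jar]
6. Drover goes back to the old quay with the ether can.  [the old quay: the ammonia bottle, the catalyst vial, the ether can, the peroxide, the reducing agent | the new quay: the acid flask, the base flask, the solvent jar]
7. Drover goes to the new quay with the ether can and the reducing agent.  [the old quay: the ammonia bottle, the catalyst vial, the peroxide | the new quay: the acid flask, the base flask, the ether can, the reducing agent, the solvent jar]
8. Drover goes back to the old quay with the ether can.  [the old quay: the ammonia bottle, the catalyst vial, the ether can, the peroxide | the new quay: the acid flask, the base flask, the reducing agent, the solvent jar]
9. Drover goes to the new quay with the ammonia bottle and the catalyst vial.  [the old quay: the ether can, the peroxide | the new quay: the acid flask, the ammonia bottle, the base flask, the catalyst vial, the reducing agent, the solvent jar]
10. Drover goes back to the old quay with the solvent jar.  [the old quay: the ether can, the peroxide, the solvent jar | the new quay: the acid flask, the ammonia bottle, the base flask, the catalyst vial, the reducing agent]
11. Drover goes to the new quay with the ether can and the peroxide.  [the old quay: the solvent jar | the new quay: the acid flask, the ammonia bottle, the base flask, the catalyst vial, the ether can, the peroxide, the reducing agent]
12. Drover goes back to the old quay with the ether can.  [the old quay: the ether can, the solvent jar | the new quay: the acid flask, the ammonia bottle, the base flask, the catalyst vial, the peroxide, the reducing agent]
13. Drover goes to the new quay with the ether can and the solvent jar.  [the old quay: — | the new quay: the acid flask, the ammonia bottle, the base flask, the catalyst vial, the ether can, the peroxide, the reducing agent, the solvent jar]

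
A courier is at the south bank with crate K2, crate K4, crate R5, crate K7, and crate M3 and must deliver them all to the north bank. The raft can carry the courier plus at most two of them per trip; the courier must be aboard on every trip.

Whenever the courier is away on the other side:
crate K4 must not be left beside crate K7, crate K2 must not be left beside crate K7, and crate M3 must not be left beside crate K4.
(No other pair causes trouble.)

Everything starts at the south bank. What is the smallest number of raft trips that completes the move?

5

Counting alone: the courier can take at most 2 across per trip to the north bank, so moving all 5 needs at least 3 loaded trips out, with a return between consecutive ones — at least 5 crossings.
The plan below uses exactly 5 crossings, so it is optimal:
1. Courier goes to the north bank with crate K2 and crate K4.
2. Courier goes back to the south bank alone.
3. Courier goes to the north bank with crate R5.
4. Courier goes back to the south bank alone.
5. Courier goes to the north bank with crate K7 and crate M3.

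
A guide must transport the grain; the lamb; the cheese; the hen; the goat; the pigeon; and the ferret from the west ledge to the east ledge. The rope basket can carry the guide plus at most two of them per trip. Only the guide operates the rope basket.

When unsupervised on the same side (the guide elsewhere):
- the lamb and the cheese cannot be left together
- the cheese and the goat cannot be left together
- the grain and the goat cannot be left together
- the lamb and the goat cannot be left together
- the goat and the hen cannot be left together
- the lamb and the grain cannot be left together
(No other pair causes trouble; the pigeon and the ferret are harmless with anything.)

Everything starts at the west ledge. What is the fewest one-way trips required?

Counting alone: the guide can take at most 2 across per trip to the east ledge, so moving all 7 needs at least 4 loaded trips out, with a return between consecutive ones — at least 7 crossings.
The safety rule pushes this higher. Following every safe sequence of crossings, the most of the 7 that can be at the east ledge as the rope basket arrives there on crossings 7, 9 is 5, 6 respectively — never all 7.
So no plan with fewer than 11 crossings exists, and this one achieves 11:
1. Guide goes to the east ledge with the goat and the lamb.  [the west ledge: the cheese, the ferret, the grain, the hen, the pigeon | the east ledge: the goat, the lamb]
2. Guide goes back to the west ledge with the lamb.  [the west ledge: the cheese, the ferret, the grain, the hen, the lamb, the pigeon | the east ledge: the goat]
3. Guide goes to the east ledge with the cheese and the grain.  [the west ledge: the ferret, the hen, the lamb, the pigeon | the east ledge: the cheese, the goat, the grain]
4. Guide goes back to the west ledge with the goat.  [the west ledge: the ferret, the goat, the hen, the lamb, the pigeon | the east ledge: the cheese, the grain]
5. Guide goes to the east ledge with the hen and the lamb.  [the west ledge: the ferret, the goat, the pigeon | the east ledge: the cheese, the grain, the hen, the lamb]
6. Guide goes back to the west ledge with the lamb.  [the west ledge: the ferret, the goat, the lamb, the pigeon | the east ledge: the cheese, the grain, the hen]
7. Guide goes to the east ledge with the lamb and the pigeon.  [the west ledge: the ferret, the goat | the east ledge: the cheese, the grain, the hen, the lamb, the pigeon]
8. Guide goes back to the west ledge with the lamb.  [the west ledge: the ferret, the goat, the lamb | the east ledge: the cheese, the grain, the hen, the pigeon]
9. Guide goes to the east ledge with the ferret and the lamb.  [the west ledge: the goat | the east ledge: the cheese, the ferret, the grain, the hen, the lamb, the pigeon]
10. Guide goes back to the west ledge with the lamb.  [the west ledge: the goat, the lamb | the east ledge: the cheese, the ferret, the grain, the hen, the pigeon]
11. Guide goes to the east ledge with the goat and the lamb.  [the west ledge: — | the east ledge: the cheese, the ferret, the goat, the grain, the hen, the lamb, the pigeon]

11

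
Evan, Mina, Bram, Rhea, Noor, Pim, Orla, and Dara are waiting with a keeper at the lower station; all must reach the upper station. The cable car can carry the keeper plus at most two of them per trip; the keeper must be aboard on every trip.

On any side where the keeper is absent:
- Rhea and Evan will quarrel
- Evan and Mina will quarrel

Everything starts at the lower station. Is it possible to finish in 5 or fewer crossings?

Counting alone: the keeper can take at most 2 across per trip to the upper station, so moving all 8 needs at least 4 loaded trips out, with a return between consecutive ones — at least 7 crossings.
Since 5 < 7, 5 crossings cannot be enough. (The shortest complete plan in fact takes 7:)
1. Keeper goes to the upper station with Bram and Evan.
2. Keeper goes back to the lower station alone.
3. Keeper goes to the upper station with Noor and Pim.
4. Keeper goes back to the lower station alone.
5. Keeper goes to the upper station with Dara and Orla.
6. Keeper goes back to the lower station alone.
7. Keeper goes to the upper station with Mina and Rhea.

No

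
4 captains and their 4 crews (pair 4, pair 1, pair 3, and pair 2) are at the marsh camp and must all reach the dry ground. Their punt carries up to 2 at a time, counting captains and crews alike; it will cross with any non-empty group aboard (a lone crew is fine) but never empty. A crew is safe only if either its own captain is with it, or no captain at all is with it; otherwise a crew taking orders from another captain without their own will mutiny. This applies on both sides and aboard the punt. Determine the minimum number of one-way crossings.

impossible

Following every safe sequence of crossings from the start, the most of the 8 that can be at the dry ground as the punt arrives there on crossings 1, 3, 5 is 2, 3, 4 respectively; the best ever achieved is 4 of 8.
From crossing 7 on, no configuration arises that was not already reachable earlier: only 44 distinct safe configurations (who is on which side, and where the punt is) can ever be reached, none of them has everyone across, and every continuation just revisits them. So no valid plan exists.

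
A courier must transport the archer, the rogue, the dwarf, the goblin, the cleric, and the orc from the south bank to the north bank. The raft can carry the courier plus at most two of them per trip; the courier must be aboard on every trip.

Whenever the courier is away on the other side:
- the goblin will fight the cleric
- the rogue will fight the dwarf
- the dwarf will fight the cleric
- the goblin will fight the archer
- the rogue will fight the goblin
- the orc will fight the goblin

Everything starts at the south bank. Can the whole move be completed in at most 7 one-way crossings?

Yes

Yes — this plan uses 7 crossings (≤ 7):
1. Courier goes to the north bank with the dwarf and the goblin.  [the south bank: the archer, the cleric, the orc, the rogue | the north bank: the dwarf, the goblin]
2. Courier goes back to the south bank alone.  [the south bank: the archer, the cleric, the orc, the rogue | the north bank: the dwarf, the goblin]
3. Courier goes to the north bank with the archer and the rogue.  [the south bank: the cleric, the orc | the north bank: the archer, the dwarf, the goblin, the rogue]
4. Courier goes back to the south bank with the dwarf and the goblin.  [the south bank: the cleric, the dwarf, the goblin, the orc | the north bank: the archer, the rogue]
5. Courier goes to the north bank with the cleric and the orc.  [the south bank: the dwarf, the goblin | the north bank: the archer, the cleric, the orc, the rogue]
6. Courier goes back to the south bank alone.  [the south bank: the dwarf, the goblin | the north bank: the archer, the cleric, the orc, the rogue]
7. Courier goes to the north bank with the dwarf and the goblin.  [the south bank: — | the north bank: the archer, the cleric, the dwarf, the goblin, the orc, the rogue]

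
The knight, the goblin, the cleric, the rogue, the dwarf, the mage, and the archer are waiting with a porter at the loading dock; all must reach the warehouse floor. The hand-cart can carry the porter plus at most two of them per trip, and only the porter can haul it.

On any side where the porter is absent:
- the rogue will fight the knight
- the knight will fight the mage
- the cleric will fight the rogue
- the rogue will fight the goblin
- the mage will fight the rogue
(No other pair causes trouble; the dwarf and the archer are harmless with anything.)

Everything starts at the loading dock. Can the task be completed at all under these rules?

Yes

1. Porter goes to the warehouse floor with the knight and the rogue.  [the loading dock: the archer, the cleric, the dwarf, the goblin, the mage | the warehouse floor: the knight, the rogue]
2. Porter goes back to the loading dock with the knight.  [the loading dock: the archer, the cleric, the dwarf, the goblin, the knight, the mage | the warehouse floor: the rogue]
3. Porter goes to the warehouse floor with the goblin and the knight.  [the loading dock: the archer, the cleric, the dwarf, the mage | the warehouse floor: the goblin, the knight, the rogue]
4. Porter goes back to the loading dock with the rogue.  [the loading dock: the archer, the cleric, the dwarf, the mage, the rogue | the warehouse floor: the goblin, the knight]
5. Porter goes to the warehouse floor with the cleric and the rogue.  [the loading dock: the archer, the dwarf, the mage | the warehouse floor: the cleric, the goblin, the knight, the rogue]
6. Porter goes back to the loading dock with the rogue.  [the loading dock: the archer, the dwarf, the mage, the rogue | the warehouse floor: the cleric, the goblin, the knight]
7. Porter goes to the warehouse floor with the dwarf and the rogue.  [the loading dock: the archer, the mage | the warehouse floor: the cleric, the dwarf, the goblin, the knight, the rogue]
8. Porter goes back to the loading dock with the rogue.  [the loading dock: the archer, the mage, the rogue | the warehouse floor: the cleric, the dwarf, the goblin, the knight]
9. Porter goes to the warehouse floor with the archer and the rogue.  [the loading dock: the mage | the warehouse floor: the archer, the cleric, the dwarf, the goblin, the knight, the rogue]
10. Porter goes back to the loading dock with the rogue.  [the loading dock: the mage, the rogue | the warehouse floor: the archer, the cleric, the dwarf, the goblin, the knight]
11. Porter goes to the warehouse floor with the mage and the rogue.  [the loading dock: — | the warehouse floor: the archer, the cleric, the dwarf, the goblin, the knight, the mage, the rogue]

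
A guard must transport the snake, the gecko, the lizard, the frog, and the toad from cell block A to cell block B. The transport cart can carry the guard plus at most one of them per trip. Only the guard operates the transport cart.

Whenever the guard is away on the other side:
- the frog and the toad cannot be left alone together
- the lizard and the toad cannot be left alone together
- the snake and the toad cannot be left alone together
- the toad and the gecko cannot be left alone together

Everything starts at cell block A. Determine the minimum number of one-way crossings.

Following every safe sequence of crossings from the start, the most of the 5 that can be at cell block B as the transport cart arrives there on crossings 1, 3 is 1, 2 respectively; the best ever achieved is 2 of 5.
From crossing 5 on, no configuration arises that was not already reachable earlier: only 11 distinct safe configurations (who is on which side, and where the transport cart is) can ever be reached, none of them has everyone across, and every continuation just revisits them. So no valid plan exists.

impossible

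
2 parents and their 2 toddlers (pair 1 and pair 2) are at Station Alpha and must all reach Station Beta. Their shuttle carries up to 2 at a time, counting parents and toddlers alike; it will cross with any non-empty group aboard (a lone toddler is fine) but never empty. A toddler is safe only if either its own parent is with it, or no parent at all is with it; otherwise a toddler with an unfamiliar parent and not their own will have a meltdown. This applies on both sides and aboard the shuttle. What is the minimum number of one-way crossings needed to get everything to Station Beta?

5

Counting alone: each trip to Station Beta takes at most 2 across and each return brings at least 1 back, so after t trips out (and t−1 returns) at most 2t − (t−1) of the 4 are across; that first reaches 4 at t = 3, so at least 5 crossings are needed.
The plan below uses exactly 5 crossings, so it is optimal:
1. parent 1 and toddler 1 cross → Station Beta.
2. parent 1 crosses ← Station Alpha.
3. parent 1 and parent 2 cross → Station Beta.
4. parent 2 crosses ← Station Alpha.
5. parent 2 and toddler 2 cross → Station Beta.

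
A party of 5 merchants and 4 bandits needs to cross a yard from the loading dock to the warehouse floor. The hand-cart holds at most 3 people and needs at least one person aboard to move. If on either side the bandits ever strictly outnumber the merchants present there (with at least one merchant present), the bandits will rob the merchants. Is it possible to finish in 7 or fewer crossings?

Yes — this plan uses 7 crossings (≤ 7):
1. 3 bandits → the warehouse floor.  (the loading dock: 5M 1B; the warehouse floor: 0M 3B)
2. 1 bandit ← the loading dock.  (the loading dock: 5M 2B; the warehouse floor: 0M 2B)
3. 3 merchants → the warehouse floor.  (the loading dock: 2M 2B; the warehouse floor: 3M 2B)
4. 1 merchant ← the loading dock.  (the loading dock: 3M 2B; the warehouse floor: 2M 2B)
5. 2 merchants and 1 bandit → the warehouse floor.  (the loading dock: 1M 1B; the warehouse floor: 4M 3B)
6. 1 merchant ← the loading dock.  (the loading dock: 2M 1B; the warehouse floor: 3M 3B)
7. 2 merchants and 1 bandit → the warehouse floor.  (the loading dock: 0M 0B; the warehouse floor: 5M 4B)

Yes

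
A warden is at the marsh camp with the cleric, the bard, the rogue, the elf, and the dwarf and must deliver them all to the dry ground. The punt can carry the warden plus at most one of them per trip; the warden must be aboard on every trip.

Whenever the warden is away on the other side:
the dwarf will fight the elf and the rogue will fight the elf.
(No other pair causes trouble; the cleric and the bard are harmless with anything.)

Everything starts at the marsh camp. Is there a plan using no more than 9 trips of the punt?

No

Counting alone: the warden can take at most 1 across per trip to the dry ground, so moving all 5 needs at least 5 loaded trips out, with a return between consecutive ones — at least 9 crossings.
The safety rule pushes this higher. Following every safe sequence of crossings, the most of the 5 that can be at the dry ground as the punt arrives there on crossing 9 is 4 — never all 5.
So the move cannot be finished within 9 crossings. (The shortest complete plan takes 11:)
1. Warden goes to the dry ground with the elf.  [the marsh camp: the bard, the cleric, the dwarf, the rogue | the dry ground: the elf]
2. Warden goes back to the marsh camp alone.  [the marsh camp: the bard, the cleric, the dwarf, the rogue | the dry ground: the elf]
3. Warden goes to the dry ground with the cleric.  [the marsh camp: the bard, the dwarf, the rogue | the dry ground: the cleric, the elf]
4. Warden goes back to the marsh camp alone.  [the marsh camp: the bard, the dwarf, the rogue | the dry ground: the cleric, the elf]
5. Warden goes to the dry ground with the bard.  [the marsh camp: the dwarf, the rogue | the dry ground: the bard, the cleric, the elf]
6. Warden goes back to the marsh camp alone.  [the marsh camp: the dwarf, the rogue | the dry ground: the bard, the cleric, the elf]
7. Warden goes to the dry ground with the rogue.  [the marsh camp: the dwarf | the dry ground: the bard, the cleric, the elf, the rogue]
8. Warden goes back to the marsh camp with the elf.  [the marsh camp: the dwarf, the elf | the dry ground: the bard, the cleric, the rogue]
9. Warden goes to the dry ground with the dwarf.  [the marsh camp: the elf | the dry ground: the bard, the cleric, the dwarf, the rogue]
10. Warden goes back to the marsh camp alone.  [the marsh camp: the elf | the dry ground: the bard, the cleric, the dwarf, the rogue]
11. Warden goes to the dry ground with the elf.  [the marsh camp: — | the dry ground: the bard, the cleric, the dwarf, the elf, the rogue]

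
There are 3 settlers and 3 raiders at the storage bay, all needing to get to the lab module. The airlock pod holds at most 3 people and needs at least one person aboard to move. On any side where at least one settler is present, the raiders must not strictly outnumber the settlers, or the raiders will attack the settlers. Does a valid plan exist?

Yes

1. 2 raiders → the lab module.  (the storage bay: 3S 1R; the lab module: 0S 2R)
2. 1 raider ← the storage bay.  (the storage bay: 3S 2R; the lab module: 0S 1R)
3. 3 settlers → the lab module.  (the storage bay: 0S 2R; the lab module: 3S 1R)
4. 1 raider ← the storage bay.  (the storage bay: 0S 3R; the lab module: 3S 0R)
5. 3 raiders → the lab module.  (the storage bay: 0S 0R; the lab module: 3S 3R)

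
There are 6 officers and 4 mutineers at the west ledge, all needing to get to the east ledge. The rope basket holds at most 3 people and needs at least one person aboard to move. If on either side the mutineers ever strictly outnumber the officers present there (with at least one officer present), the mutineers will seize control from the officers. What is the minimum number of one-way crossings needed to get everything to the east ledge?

9

Counting alone: each trip to the east ledge takes at most 3 across and each return brings at least 1 back, so after t trips out (and t−1 returns) at most 3t − (t−1) of the 10 are across; that first reaches 10 at t = 5, so at least 9 crossings are needed.
The plan below uses exactly 9 crossings, so it is optimal:
1. 2 mutineers → the east ledge.  (the west ledge: 6O 2M; the east ledge: 0O 2M)
2. 1 mutineer ← the west ledge.  (the west ledge: 6O 3M; the east ledge: 0O 1M)
3. 3 mutineers → the east ledge.  (the west ledge: 6O 0M; the east ledge: 0O 4M)
4. 1 mutineer ← the west ledge.  (the west ledge: 6O 1M; the east ledge: 0O 3M)
5. 3 officers → the east ledge.  (the west ledge: 3O 1M; the east ledge: 3O 3M)
6. 1 mutineer ← the west ledge.  (the west ledge: 3O 2M; the east ledge: 3O 2M)
7. 1 officer and 2 mutineers → the east ledge.  (the west ledge: 2O 0M; the east ledge: 4O 4M)
8. 1 mutineer ← the west ledge.  (the west ledge: 2O 1M; the east ledge: 4O 3M)
9. 2 officers and 1 mutineer → the east ledge.  (the west ledge: 0O 0M; the east ledge: 6O 4M)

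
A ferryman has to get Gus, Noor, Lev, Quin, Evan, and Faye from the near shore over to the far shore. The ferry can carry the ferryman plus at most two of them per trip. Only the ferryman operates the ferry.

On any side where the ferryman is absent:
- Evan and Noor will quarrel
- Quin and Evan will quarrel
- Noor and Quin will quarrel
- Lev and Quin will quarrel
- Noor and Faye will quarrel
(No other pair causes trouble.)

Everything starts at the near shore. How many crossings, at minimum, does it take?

9

Counting alone: the ferryman can take at most 2 across per trip to the far shore, so moving all 6 needs at least 3 loaded trips out, with a return between consecutive ones — at least 5 crossings.
The safety rule pushes this higher. Following every safe sequence of crossings, the most of the 6 that can be at the far shore as the ferry arrives there on crossings 5, 7 is 4, 5 respectively — never all 6.
So no plan with fewer than 9 crossings exists, and this one achieves 9:
1. Ferryman goes to the far shore with Noor and Quin.
2. Ferryman goes back to the near shore with Noor.
3. Ferryman goes to the far shore with Gus and Noor.
4. Ferryman goes back to the near shore with Noor.
5. Ferryman goes to the far shore with Lev and Noor.
6. Ferryman goes back to the near shore with Quin.
7. Ferryman goes to the far shore with Evan and Faye.
8. Ferryman goes back to the near shore with Noor.
9. Ferryman goes to the far shore with Noor and Quin.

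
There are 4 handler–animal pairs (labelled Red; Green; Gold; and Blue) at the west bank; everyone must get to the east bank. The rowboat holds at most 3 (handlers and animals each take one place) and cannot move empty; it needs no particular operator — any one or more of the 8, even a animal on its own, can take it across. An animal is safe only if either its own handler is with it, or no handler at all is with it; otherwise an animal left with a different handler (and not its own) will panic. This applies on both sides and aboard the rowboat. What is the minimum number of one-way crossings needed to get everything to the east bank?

9

Counting alone: each trip to the east bank takes at most 3 across and each return brings at least 1 back, so after t trips out (and t−1 returns) at most 3t − (t−1) of the 8 are across; that first reaches 8 at t = 4, so at least 7 crossings are needed.
The safety rule pushes this higher. Following every safe sequence of crossings, the most of the 8 that can be at the east bank as the rowboat arrives there on crossing 7 is 7 — never all 8.
So no plan with fewer than 9 crossings exists, and this one achieves 9:
1. animal Red and handler Red cross → the east bank.
2. handler Red crosses ← the west bank.
3. animal Green, handler Green, and handler Red cross → the east bank.
4. animal Red and handler Red cross ← the west bank.
5. handler Blue, handler Gold, and handler Red cross → the east bank.
6. animal Green crosses ← the west bank.
7. animal Green and animal Red cross → the east bank.
8. animal Red crosses ← the west bank.
9. animal Blue, animal Gold, and animal Red cross → the east bank.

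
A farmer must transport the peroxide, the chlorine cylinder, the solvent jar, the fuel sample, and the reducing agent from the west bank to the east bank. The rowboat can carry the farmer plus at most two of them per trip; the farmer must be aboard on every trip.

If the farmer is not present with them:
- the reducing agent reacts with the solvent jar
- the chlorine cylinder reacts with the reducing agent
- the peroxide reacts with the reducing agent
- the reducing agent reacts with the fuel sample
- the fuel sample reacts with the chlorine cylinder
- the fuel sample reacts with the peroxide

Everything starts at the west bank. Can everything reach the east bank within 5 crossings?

No

Counting alone: the farmer can take at most 2 across per trip to the east bank, so moving all 5 needs at least 3 loaded trips out, with a return between consecutive ones — at least 5 crossings.
The safety rule pushes this higher. Following every safe sequence of crossings, the most of the 5 that can be at the east bank as the rowboat arrives there on crossing 5 is 4 — never all 5.
So the move cannot be finished within 5 crossings. (The shortest complete plan takes 7:)
1. Farmer goes to the east bank with the fuel sample and the reducing agent.
2. Farmer goes back to the west bank with the fuel sample.
3. Farmer goes to the east bank with the chlorine cylinder and the peroxide.
4. Farmer goes back to the west bank with the reducing agent.
5. Farmer goes to the east bank with the fuel sample and the solvent jar.
6. Farmer goes back to the west bank with the fuel sample.
7. Farmer goes to the east bank with the fuel sample and the reducing agent.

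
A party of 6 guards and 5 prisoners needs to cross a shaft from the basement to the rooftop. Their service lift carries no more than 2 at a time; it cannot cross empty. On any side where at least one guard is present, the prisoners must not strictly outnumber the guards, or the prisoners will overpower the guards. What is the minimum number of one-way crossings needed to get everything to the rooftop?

19

Counting alone: each trip to the rooftop takes at most 2 across and each return brings at least 1 back, so after t trips out (and t−1 returns) at most 2t − (t−1) of the 11 are across; that first reaches 11 at t = 10, so at least 19 crossings are needed.
The plan below uses exactly 19 crossings, so it is optimal:
1. 2 prisoners → the rooftop.  (the basement: 6G 3P; the rooftop: 0G 2P)
2. 1 prisoner ← the basement.  (the basement: 6G 4P; the rooftop: 0G 1P)
3. 2 prisoners → the rooftop.  (the basement: 6G 2P; the rooftop: 0G 3P)
4. 1 prisoner ← the basement.  (the basement: 6G 3P; the rooftop: 0G 2P)
5. 2 guards → the rooftop.  (the basement: 4G 3P; the rooftop: 2G 2P)
6. 1 prisoner ← the basement.  (the basement: 4G 4P; the rooftop: 2G 1P)
7. 1 guard and 1 prisoner → the rooftop.  (the basement: 3G 3P; the rooftop: 3G 2P)
8. 1 guard ← the basement.  (the basement: 4G 3P; the rooftop: 2G 2P)
9. 1 guard and 1 prisoner → the rooftop.  (the basement: 3G 2P; the rooftop: 3G 3P)
10. 1 prisoner ← the basement.  (the basement: 3G 3P; the rooftop: 3G 2P)
11. 1 guard and 1 prisoner → the rooftop.  (the basement: 2G 2P; the rooftop: 4G 3P)
12. 1 guard ← the basement.  (the basement: 3G 2P; the rooftop: 3G 3P)
13. 1 guard and 1 prisoner → the rooftop.  (the basement: 2G 1P; the rooftop: 4G 4P)
14. 1 prisoner ← the basement.  (the basement: 2G 2P; the rooftop: 4G 3P)
15. 1 guard and 1 prisoner → the rooftop.  (the basement: 1G 1P; the rooftop: 5G 4P)
16. 1 guard ← the basement.  (the basement: 2G 1P; the rooftop: 4G 4P)
17. 1 guard and 1 prisoner → the rooftop.  (the basement: 1G 0P; the rooftop: 5G 5P)
18. 1 prisoner ← the basement.  (the basement: 1G 1P; the rooftop: 5G 4P)
19. 1 guard and 1 prisoner → the rooftop.  (the basement: 0G 0P; the rooftop: 6G 5P)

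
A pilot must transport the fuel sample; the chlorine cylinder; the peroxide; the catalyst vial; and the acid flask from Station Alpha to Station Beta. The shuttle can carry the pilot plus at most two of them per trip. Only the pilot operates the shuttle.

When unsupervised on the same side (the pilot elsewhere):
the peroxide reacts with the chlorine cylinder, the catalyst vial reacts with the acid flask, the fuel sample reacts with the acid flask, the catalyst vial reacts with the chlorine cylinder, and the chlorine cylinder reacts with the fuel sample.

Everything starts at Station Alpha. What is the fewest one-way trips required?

7

Counting alone: the pilot can take at most 2 across per trip to Station Beta, so moving all 5 needs at least 3 loaded trips out, with a return between consecutive ones — at least 5 crossings.
The safety rule pushes this higher. Following every safe sequence of crossings, the most of the 5 that can be at Station Beta as the shuttle arrives there on crossing 5 is 4 — never all 5.
So no plan with fewer than 7 crossings exists, and this one achieves 7:
1. Pilot goes to Station Beta with the acid flask and the chlorine cylinder.  [Station Alpha: the catalyst vial, the fuel sample, the peroxide | Station Beta: the acid flask, the chlorine cylinder]
2. Pilot goes back to Station Alpha alone.  [Station Alpha: the catalyst vial, the fuel sample, the peroxide | Station Beta: the acid flask, the chlorine cylinder]
3. Pilot goes to Station Beta with the fuel sample.  [Station Alpha: the catalyst vial, the peroxide | Station Beta: the acid flask, the chlorine cylinder, the fuel sample]
4. Pilot goes back to Station Alpha with the acid flask and the chlorine cylinder.  [Station Alpha: the acid flask, the catalyst vial, the chlorine cylinder, the peroxide | Station Beta: the fuel sample]
5. Pilot goes to Station Beta with the catalyst vial and the peroxide.  [Station Alpha: the acid flask, the chlorine cylinder | Station Beta: the catalyst vial, the fuel sample, the peroxide]
6. Pilot goes back to Station Alpha alone.  [Station Alpha: the acid flask, the chlorine cylinder | Station Beta: the catalyst vial, the fuel sample, the peroxide]
7. Pilot goes to Station Beta with the acid flask and the chlorine cylinder.  [Station Alpha: — | Station Beta: the acid flask, the catalyst vial, the chlorine cylinder, the fuel sample, the peroxide]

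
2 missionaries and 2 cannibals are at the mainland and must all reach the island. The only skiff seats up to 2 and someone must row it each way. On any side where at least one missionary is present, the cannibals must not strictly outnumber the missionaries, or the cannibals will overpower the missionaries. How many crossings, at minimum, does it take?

5

Counting alone: each trip to the island takes at most 2 across and each return brings at least 1 back, so after t trips out (and t−1 returns) at most 2t − (t−1) of the 4 are across; that first reaches 4 at t = 3, so at least 5 crossings are needed.
The plan below uses exactly 5 crossings, so it is optimal:
1. 2 cannibals → the island.  (the mainland: 2M 0C; the island: 0M 2C)
2. 1 cannibal ← the mainland.  (the mainland: 2M 1C; the island: 0M 1C)
3. 2 missionaries → the island.  (the mainland: 0M 1C; the island: 2M 1C)
4. 1 cannibal ← the mainland.  (the mainland: 0M 2C; the island: 2M 0C)
5. 2 cannibals → the island.  (the mainland: 0M 0C; the island: 2M 2C)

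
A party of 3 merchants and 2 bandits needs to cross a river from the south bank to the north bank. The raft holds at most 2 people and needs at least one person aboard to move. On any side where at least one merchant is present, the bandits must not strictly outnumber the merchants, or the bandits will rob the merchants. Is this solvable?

1. 2 bandits → the north bank.  (the south bank: 3M 0B; the north bank: 0M 2B)
2. 1 bandit ← the south bank.  (the south bank: 3M 1B; the north bank: 0M 1B)
3. 2 merchants → the north bank.  (the south bank: 1M 1B; the north bank: 2M 1B)
4. 1 merchant ← the south bank.  (the south bank: 2M 1B; the north bank: 1M 1B)
5. 1 merchant and 1 bandit → the north bank.  (the south bank: 1M 0B; the north bank: 2M 2B)
6. 1 bandit ← the south bank.  (the south bank: 1M 1B; the north bank: 2M 1B)
7. 1 merchant and 1 bandit → the north bank.  (the south bank: 0M 0B; the north bank: 3M 2B)

Yes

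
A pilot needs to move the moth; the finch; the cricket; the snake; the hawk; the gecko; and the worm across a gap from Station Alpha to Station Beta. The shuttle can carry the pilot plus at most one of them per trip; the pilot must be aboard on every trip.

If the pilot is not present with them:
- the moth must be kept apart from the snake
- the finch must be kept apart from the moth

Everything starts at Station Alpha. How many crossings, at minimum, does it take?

15

Counting alone: the pilot can take at most 1 across per trip to Station Beta, so moving all 7 needs at least 7 loaded trips out, with a return between consecutive ones — at least 13 crossings.
The safety rule pushes this higher. Following every safe sequence of crossings, the most of the 7 that can be at Station Beta as the shuttle arrives there on crossing 13 is 6 — never all 7.
So no plan with fewer than 15 crossings exists, and this one achieves 15:
1. Pilot goes to Station Beta with the moth.  [Station Alpha: the cricket, the finch, the gecko, the hawk, the snake, the worm | Station Beta: the moth]
2. Pilot goes back to Station Alpha alone.  [Station Alpha: the cricket, the finch, the gecko, the hawk, the snake, the worm | Station Beta: the moth]
3. Pilot goes to Station Beta with the finch.  [Station Alpha: the cricket, the gecko, the hawk, the snake, the worm | Station Beta: the finch, the moth]
4. Pilot goes back to Station Alpha with the moth.  [Station Alpha: the cricket, the gecko, the hawk, the moth, the snake, the worm | Station Beta: the finch]
5. Pilot goes to Station Beta with the snake.  [Station Alpha: the cricket, the gecko, the hawk, the moth, the worm | Station Beta: the finch, the snake]
6. Pilot goes back to Station Alpha alone.  [Station Alpha: the cricket, the gecko, the hawk, the moth, the worm | Station Beta: the finch, the snake]
7. Pilot goes to Station Beta with the cricket.  [Station Alpha: the gecko, the hawk, the moth, the worm | Station Beta: the cricket, the finch, the snake]
8. Pilot goes back to Station Alpha alone.  [Station Alpha: the gecko, the hawk, the moth, the worm | Station Beta: the cricket, the finch, the snake]
9. Pilot goes to Station Beta with the hawk.  [Station Alpha: the gecko, the moth, the worm | Station Beta: the cricket, the finch, the hawk, the snake]
10. Pilot goes back to Station Alpha alone.  [Station Alpha: the gecko, the moth, the worm | Station Beta: the cricket, the finch, the hawk, the snake]
11. Pilot goes to Station Beta with the gecko.  [Station Alpha: the moth, the worm | Station Beta: the cricket, the finch, the gecko, the hawk, the snake]
12. Pilot goes back to Station Alpha alone.  [Station Alpha: the moth, the worm | Station Beta: the cricket, the finch, the gecko, the hawk, the snake]
13. Pilot goes to Station Beta with the worm.  [Station Alpha: the moth | Station Beta: the cricket, the finch, the gecko, the hawk, the snake, the worm]
14. Pilot goes back to Station Alpha alone.  [Station Alpha: the moth | Station Beta: the cricket, the finch, the gecko, the hawk, the snake, the worm]
15. Pilot goes to Station Beta with the moth.  [Station Alpha: — | Station Beta: the cricket, the finch, the gecko, the hawk, the moth, the snake, the worm]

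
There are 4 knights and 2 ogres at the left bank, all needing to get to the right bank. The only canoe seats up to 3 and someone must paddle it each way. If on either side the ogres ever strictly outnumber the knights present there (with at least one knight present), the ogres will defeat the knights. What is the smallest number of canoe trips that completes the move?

Counting alone: each trip to the right bank takes at most 3 across and each return brings at least 1 back, so after t trips out (and t−1 returns) at most 3t − (t−1) of the 6 are across; that first reaches 6 at t = 3, so at least 5 crossings are needed.
The plan below uses exactly 5 crossings, so it is optimal:
1. 2 ogres → the right bank.  (the left bank: 4K 0O; the right bank: 0K 2O)
2. 1 ogre ← the left bank.  (the left bank: 4K 1O; the right bank: 0K 1O)
3. 2 knights and 1 ogre → the right bank.  (the left bank: 2K 0O; the right bank: 2K 2O)
4. 1 ogre ← the left bank.  (the left bank: 2K 1O; the right bank: 2K 1O)
5. 2 knights and 1 ogre → the right bank.  (the left bank: 0K 0O; the right bank: 4K 2O)

5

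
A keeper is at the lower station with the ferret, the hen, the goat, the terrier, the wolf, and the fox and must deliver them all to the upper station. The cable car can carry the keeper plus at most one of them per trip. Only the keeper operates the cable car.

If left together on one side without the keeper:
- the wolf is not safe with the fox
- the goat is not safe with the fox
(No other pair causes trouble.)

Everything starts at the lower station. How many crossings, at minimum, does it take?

13

Counting alone: the keeper can take at most 1 across per trip to the upper station, so moving all 6 needs at least 6 loaded trips out, with a return between consecutive ones — at least 11 crossings.
The safety rule pushes this higher. Following every safe sequence of crossings, the most of the 6 that can be at the upper station as the cable car arrives there on crossing 11 is 5 — never all 6.
So no plan with fewer than 13 crossings exists, and this one achieves 13:
1. Keeper goes to the upper station with the fox.  [the lower station: the ferret, the goat, the hen, the terrier, the wolf | the upper station: the fox]
2. Keeper goes back to the lower station alone.  [the lower station: the ferret, the goat, the hen, the terrier, the wolf | the upper station: the fox]
3. Keeper goes to the upper station with the ferret.  [the lower station: the goat, the hen, the terrier, the wolf | the upper station: the ferret, the fox]
4. Keeper goes back to the lower station alone.  [the lower station: the goat, the hen, the terrier, the wolf | the upper station: the ferret, the fox]
5. Keeper goes to the upper station with the hen.  [the lower station: the goat, the terrier, the wolf | the upper station: the ferret, the fox, the hen]
6. Keeper goes back to the lower station alone.  [the lower station: the goat, the terrier, the wolf | the upper station: the ferret, the fox, the hen]
7. Keeper goes to the upper station with the goat.  [the lower station: the terrier, the wolf | the upper station: the ferret, the fox, the goat, the hen]
8. Keeper goes back to the lower station with the fox.  [the lower station: the fox, the terrier, the wolf | the upper station: the ferret, the goat, the hen]
9. Keeper goes to the upper station with the wolf.  [the lower station: the fox, the terrier | the upper station: the ferret, the goat, the hen, the wolf]
10. Keeper goes back to the lower station alone.  [the lower station: the fox, the terrier | the upper station: the ferret, the goat, the hen, the wolf]
11. Keeper goes to the upper station with the terrier.  [the lower station: the fox | the upper station: the ferret, the goat, the hen, the terrier, the wolf]
12. Keeper goes back to the lower station alone.  [the lower station: the fox | the upper station: the ferret, the goat, the hen, the terrier, the wolf]
13. Keeper goes to the upper station with the fox.  [the lower station: — | the upper station: the ferret, the fox, the goat, the hen, the terrier, the wolf]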